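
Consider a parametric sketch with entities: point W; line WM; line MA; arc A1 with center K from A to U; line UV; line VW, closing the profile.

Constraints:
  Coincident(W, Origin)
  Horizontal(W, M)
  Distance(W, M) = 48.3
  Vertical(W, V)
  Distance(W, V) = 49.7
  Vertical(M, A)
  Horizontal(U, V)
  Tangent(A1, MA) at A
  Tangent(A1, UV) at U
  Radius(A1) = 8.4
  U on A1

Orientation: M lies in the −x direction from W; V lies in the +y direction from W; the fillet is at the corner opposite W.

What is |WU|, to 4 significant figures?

63.73

The virtual corner opposite W is at (-48.30, 49.70). A1 meets MA tangentially, so KA is at right angles to MA and since A1 is tangent to UV there, KU ⟂ UV, with radius 8.4, so the center K sits 8.4 in from both sides at K = (-39.90, 41.30). That places the tangent points at A = (-48.30, 41.30) on MA and U = (-39.90, 49.70) on UV. Then |WU| = |U − W| = 63.73.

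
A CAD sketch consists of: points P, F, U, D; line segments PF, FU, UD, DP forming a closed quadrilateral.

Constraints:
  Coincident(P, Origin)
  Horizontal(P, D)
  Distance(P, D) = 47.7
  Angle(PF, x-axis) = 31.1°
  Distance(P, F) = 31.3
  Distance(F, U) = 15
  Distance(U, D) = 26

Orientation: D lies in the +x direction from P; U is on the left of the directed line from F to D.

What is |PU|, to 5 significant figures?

46.286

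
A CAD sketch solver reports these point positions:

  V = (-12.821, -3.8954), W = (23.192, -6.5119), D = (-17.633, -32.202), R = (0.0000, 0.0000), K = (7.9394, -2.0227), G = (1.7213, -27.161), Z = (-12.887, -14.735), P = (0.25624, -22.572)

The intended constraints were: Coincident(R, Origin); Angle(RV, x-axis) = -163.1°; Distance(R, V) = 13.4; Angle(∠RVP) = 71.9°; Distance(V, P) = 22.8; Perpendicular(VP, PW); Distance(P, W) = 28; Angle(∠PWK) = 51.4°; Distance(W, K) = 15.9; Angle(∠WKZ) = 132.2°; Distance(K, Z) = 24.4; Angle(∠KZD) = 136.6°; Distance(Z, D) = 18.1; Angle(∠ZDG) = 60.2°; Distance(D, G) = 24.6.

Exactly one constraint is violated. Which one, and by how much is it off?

Distance(D, G) = 24.6 — off by 4.60.

R = (0.00, 0.00) ✓; RV at -163.1° ✓; |RV| = 13.40 ✓; ∠RVP = 71.90° ✓; |VP| = 22.80 ✓; ∠(VP, PW) = 90.00° ✓; |PW| = 28.00 ✓; ∠PWK = 51.40° ✓; |WK| = 15.90 ✓; ∠WKZ = 132.2° ✓; |KZ| = 24.40 ✓; ∠KZD = 136.6° ✓; |ZD| = 18.10 ✓; ∠ZDG = 60.20° ✓; |DG| = 20.00 ✗.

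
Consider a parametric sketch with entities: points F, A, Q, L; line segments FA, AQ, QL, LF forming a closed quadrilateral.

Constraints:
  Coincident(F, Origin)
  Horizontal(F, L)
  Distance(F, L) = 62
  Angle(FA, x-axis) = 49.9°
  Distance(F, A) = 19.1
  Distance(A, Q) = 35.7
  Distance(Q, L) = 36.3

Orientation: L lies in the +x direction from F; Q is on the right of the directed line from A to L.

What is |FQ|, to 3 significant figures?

34.0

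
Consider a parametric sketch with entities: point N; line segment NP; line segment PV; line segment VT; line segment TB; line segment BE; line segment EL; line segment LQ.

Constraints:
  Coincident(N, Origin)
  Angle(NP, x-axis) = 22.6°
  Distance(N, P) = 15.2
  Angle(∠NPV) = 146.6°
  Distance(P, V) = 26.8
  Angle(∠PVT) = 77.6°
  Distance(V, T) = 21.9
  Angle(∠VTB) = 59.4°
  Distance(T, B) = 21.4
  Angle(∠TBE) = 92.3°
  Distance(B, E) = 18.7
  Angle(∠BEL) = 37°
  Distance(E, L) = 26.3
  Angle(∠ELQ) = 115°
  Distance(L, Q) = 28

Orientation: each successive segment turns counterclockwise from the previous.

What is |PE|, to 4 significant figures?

20.05

∠VTB = 59.4° gives TB at -81.00° from the x-axis; with |TB| = 21.4, B = (12.00, 14.98). ∠TBE = 92.3° gives BE at 6.700° from the x-axis; with |BE| = 18.7, E = (30.58, 17.17). Then |PE| = |E − P| = 20.05.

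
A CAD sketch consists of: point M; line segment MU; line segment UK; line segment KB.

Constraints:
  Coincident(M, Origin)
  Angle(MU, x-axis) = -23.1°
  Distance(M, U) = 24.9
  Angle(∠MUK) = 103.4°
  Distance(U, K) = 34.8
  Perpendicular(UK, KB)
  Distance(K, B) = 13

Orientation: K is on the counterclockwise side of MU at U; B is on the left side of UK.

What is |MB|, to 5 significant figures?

42.094

M is at the origin; MU runs at -23.1° with length 24.9, so U = 24.9·(cos -23.1°, sin -23.1°) = (22.904, -9.7692). ∠MUK = 103.4°, so UK runs at -23.1° + (180° − 103.4°) = 53.500° from the x-axis; with |UK| = 34.8, K = U + 34.8·(cos 53.500°, sin 53.500°) = (43.603, 18.205). UK ⟂ KB; with |KB| = 13.0 on the left of UK, B = K + 13.0·(-0.80386, 0.59482) = (33.153, 25.938). Then |MB| = |B − M| = 42.094.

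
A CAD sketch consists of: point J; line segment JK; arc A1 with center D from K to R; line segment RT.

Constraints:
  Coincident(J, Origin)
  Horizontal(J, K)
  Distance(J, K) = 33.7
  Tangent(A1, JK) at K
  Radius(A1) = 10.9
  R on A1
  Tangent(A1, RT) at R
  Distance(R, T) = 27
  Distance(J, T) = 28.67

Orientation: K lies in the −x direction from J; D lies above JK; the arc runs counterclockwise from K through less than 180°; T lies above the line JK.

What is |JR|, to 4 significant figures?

25.15

Checks: ∠(DK, KJ) = 90.00° ✓; |DK| = 10.90 ✓; |DR| = 10.90 ✓; ∠(DR, RT) = 90.00° ✓; |RT| = 27.00 ✓; |JT| = 28.67 ✓.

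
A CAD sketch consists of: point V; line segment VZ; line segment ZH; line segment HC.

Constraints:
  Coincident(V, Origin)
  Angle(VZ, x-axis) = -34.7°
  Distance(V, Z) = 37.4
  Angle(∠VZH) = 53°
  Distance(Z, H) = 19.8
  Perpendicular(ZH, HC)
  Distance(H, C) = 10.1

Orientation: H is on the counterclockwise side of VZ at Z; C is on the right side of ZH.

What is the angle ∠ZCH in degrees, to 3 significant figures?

63.0°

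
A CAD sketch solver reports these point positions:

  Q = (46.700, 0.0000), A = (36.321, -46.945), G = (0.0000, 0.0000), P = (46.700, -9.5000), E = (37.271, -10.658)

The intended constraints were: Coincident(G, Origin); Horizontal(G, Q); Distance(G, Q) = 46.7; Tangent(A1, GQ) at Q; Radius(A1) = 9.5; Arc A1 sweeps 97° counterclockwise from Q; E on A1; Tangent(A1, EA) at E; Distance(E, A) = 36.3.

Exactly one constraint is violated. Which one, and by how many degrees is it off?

Tangent(A1, EA) at E — off by 8.50°.

G = (0.00, 0.00) ✓; G.y = 0.00, Q.y = 0.00 ✓; |GQ| = 46.70 ✓; ∠(PQ, QG) = 90.00° ✓; |PQ| = 9.500 ✓; bearing(P→E) − bearing(P→Q) = 97.00° ✓; |PE| = 9.500 ✓; ∠(PE, EA) = 98.50° ✗; |EA| = 36.30 ✓.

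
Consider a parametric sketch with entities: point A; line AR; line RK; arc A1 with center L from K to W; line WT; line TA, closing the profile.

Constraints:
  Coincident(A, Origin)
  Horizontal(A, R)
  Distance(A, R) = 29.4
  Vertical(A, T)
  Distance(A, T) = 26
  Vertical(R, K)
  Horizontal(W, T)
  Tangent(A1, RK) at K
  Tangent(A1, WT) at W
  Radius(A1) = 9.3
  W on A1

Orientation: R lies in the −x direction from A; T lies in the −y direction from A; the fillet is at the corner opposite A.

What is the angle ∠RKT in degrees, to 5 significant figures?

107.55°

The virtual corner opposite A is at (-29.400, -26.000). A1 meets RK tangentially, so LK is at right angles to RK and the tangent condition forces LW to be normal to WT, with radius 9.3, so the center L sits 9.3 in from both sides at L = (-20.100, -16.700). That places the tangent points at K = (-29.400, -16.700) on RK and W = (-20.100, -26.000) on WT. Then cos ∠RKT = KR·KT / (|KR||KT|), giving 107.55°.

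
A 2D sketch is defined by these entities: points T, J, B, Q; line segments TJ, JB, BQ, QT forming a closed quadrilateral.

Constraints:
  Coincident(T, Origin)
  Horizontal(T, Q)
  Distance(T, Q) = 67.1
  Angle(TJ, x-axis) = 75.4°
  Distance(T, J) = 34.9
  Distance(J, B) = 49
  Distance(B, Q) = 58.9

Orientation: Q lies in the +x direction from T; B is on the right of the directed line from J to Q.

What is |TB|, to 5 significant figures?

18.309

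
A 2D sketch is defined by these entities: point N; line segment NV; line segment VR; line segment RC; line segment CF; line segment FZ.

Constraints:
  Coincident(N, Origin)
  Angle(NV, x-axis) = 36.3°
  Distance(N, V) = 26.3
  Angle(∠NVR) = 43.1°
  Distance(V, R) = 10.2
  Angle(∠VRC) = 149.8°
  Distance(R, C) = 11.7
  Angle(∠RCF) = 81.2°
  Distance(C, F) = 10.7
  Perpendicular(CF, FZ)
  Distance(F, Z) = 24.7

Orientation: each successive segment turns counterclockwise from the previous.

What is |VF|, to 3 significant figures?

19.6

N is at the origin; NV runs at 36.3° with length 26.3, so V = (21.2, 15.6). ∠NVR = 43.1° gives VR at 173° from the x-axis; with |VR| = 10.2, R = (11.1, 16.8). ∠VRC = 149.8° gives RC at -157° from the x-axis; with |RC| = 11.7, C = (0.330, 12.1). ∠RCF = 81.2° gives CF at -57.8° from the x-axis; with |CF| = 10.7, F = (6.03, 3.08). Then |VF| = |F − V| = 19.6.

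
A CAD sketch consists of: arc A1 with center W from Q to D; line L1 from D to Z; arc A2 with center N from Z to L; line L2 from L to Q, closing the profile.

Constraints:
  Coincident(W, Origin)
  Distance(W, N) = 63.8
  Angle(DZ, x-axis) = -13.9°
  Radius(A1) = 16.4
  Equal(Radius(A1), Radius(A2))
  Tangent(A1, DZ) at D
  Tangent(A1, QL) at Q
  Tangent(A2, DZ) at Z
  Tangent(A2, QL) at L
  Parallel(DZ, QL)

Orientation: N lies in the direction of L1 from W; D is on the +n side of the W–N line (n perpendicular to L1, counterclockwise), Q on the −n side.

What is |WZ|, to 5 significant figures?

65.874

Tangency of A1 to both parallel lines with radius 16.4 puts D and Q at W ± 16.4·n: D = (3.9397, 15.920), Q = (-3.9397, -15.920). Equal radii place Z and L the same way about N: Z = N + 16.4·n = (65.871, 0.59320), L = N − 16.4·n = (57.992, -31.246). Then |WZ| = |Z − W| = 65.874.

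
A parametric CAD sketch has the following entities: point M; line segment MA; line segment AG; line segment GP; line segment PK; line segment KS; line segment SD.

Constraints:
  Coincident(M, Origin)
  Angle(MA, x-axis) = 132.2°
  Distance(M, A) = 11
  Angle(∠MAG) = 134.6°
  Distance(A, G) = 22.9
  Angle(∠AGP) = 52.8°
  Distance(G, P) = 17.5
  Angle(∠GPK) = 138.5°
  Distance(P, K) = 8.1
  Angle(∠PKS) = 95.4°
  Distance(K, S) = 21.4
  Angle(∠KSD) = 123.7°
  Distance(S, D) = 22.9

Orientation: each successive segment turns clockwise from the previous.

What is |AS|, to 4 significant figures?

5.278

∠GPK = 138.5° gives PK at -81.90° from the x-axis; with |PK| = 8.1, K = (8.358, 11.65). ∠PKS = 95.4° gives KS at -166.5° from the x-axis; with |KS| = 21.4, S = (-12.45, 6.656). Then |AS| = |S − A| = 5.278.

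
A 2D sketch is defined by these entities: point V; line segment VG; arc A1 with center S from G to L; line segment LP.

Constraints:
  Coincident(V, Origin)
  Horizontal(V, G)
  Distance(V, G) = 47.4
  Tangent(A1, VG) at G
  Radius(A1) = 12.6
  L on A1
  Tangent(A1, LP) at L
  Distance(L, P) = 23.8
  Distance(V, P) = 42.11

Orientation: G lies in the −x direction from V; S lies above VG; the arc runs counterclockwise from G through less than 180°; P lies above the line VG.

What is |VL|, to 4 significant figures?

36.47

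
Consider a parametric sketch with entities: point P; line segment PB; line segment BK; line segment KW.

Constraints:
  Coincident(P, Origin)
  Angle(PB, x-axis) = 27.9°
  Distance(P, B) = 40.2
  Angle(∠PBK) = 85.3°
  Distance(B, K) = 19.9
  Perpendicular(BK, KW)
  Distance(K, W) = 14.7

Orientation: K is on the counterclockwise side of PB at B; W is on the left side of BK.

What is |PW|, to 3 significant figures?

30.3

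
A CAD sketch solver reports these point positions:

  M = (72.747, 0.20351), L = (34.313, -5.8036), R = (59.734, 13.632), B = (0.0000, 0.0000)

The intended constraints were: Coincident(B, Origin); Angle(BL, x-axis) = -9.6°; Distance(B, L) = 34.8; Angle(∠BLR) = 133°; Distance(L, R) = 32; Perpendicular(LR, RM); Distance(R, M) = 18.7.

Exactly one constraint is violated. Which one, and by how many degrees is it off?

Perpendicular(LR, RM) — off by 6.70°.

B = (0.00, 0.00) ✓; BL at -9.600° ✓; |BL| = 34.80 ✓; ∠BLR = 133.0° ✓; |LR| = 32.00 ✓; ∠(LR, RM) = 83.30° ✗; |RM| = 18.70 ✓.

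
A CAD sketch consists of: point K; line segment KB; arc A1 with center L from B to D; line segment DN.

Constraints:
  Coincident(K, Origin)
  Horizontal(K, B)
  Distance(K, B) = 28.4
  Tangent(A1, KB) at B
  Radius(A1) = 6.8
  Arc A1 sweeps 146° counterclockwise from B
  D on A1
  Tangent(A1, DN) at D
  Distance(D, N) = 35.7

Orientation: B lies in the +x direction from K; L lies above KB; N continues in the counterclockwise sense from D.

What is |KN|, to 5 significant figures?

32.505

K is at the origin; KB is horizontal with |KB| = 28.4 and B on the +x side, so B = (28.400, 0.0000). Tangency of A1 to KB means the radius LB is perpendicular to KB, so L = B + (0, 6.8) = (28.400, 6.8000). On A1, B sits at bearing -90° from L; a 146° counterclockwise sweep puts D at bearing 56°, so D = L + 6.8·(cos 56°, sin 56°) = (32.203, 12.437). Since A1 is tangent to DN there, LD ⟂ DN, so DN runs along (−sin 56°, cos 56°); with |DN| = 35.7, N = (2.6059, 32.401). Then |KN| = |N − K| = 32.505.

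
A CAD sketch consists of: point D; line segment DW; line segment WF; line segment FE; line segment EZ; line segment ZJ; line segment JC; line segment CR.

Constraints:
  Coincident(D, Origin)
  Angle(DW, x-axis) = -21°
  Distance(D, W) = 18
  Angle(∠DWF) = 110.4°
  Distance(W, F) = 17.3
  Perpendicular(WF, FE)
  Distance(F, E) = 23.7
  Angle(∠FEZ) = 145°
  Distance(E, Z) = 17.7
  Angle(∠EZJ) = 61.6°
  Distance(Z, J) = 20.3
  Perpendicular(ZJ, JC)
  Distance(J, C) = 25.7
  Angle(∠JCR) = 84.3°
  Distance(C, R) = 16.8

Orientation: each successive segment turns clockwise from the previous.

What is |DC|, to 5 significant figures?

28.555

D is at the origin; DW runs at -21.0° with length 18.0, so W = (16.804, -6.4506). ∠DWF = 110.4° gives WF at -90.600° from the x-axis; with |WF| = 17.3, F = (16.623, -23.750). The perpendicularity gives FE at right angles to WF, so FE runs at 179.40°; with |FE| = 23.7, E = (-7.0754, -23.501). ∠FEZ = 145.0° gives EZ at 144.40° from the x-axis; with |EZ| = 17.7, Z = (-21.467, -13.198). ∠EZJ = 61.6° gives ZJ at 26.000° from the x-axis; with |ZJ| = 20.3, J = (-3.2218, -4.2990). ZJ is perpendicular to JC, so JC runs at -64.000°; with |JC| = 25.7, C = (8.0444, -27.398). Then |DC| = |C − D| = 28.555.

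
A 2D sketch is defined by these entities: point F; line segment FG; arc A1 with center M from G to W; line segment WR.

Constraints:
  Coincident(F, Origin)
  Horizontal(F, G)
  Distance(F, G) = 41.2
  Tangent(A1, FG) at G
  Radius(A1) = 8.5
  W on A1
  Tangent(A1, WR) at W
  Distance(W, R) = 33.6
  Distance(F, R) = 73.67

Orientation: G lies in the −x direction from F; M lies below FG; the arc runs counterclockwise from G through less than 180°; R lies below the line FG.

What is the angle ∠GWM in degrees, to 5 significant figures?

60.769°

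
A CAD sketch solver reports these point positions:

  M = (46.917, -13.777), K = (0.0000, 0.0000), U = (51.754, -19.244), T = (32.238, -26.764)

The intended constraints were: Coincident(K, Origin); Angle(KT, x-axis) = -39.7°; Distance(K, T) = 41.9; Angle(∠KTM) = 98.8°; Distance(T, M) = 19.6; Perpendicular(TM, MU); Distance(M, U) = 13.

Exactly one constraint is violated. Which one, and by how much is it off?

Distance(M, U) = 13 — off by 5.70.

K = (0.00, 0.00) ✓; KT at -39.70° ✓; |KT| = 41.90 ✓; ∠KTM = 98.80° ✓; |TM| = 19.60 ✓; ∠(TM, MU) = 90.00° ✓; |MU| = 7.300 ✗.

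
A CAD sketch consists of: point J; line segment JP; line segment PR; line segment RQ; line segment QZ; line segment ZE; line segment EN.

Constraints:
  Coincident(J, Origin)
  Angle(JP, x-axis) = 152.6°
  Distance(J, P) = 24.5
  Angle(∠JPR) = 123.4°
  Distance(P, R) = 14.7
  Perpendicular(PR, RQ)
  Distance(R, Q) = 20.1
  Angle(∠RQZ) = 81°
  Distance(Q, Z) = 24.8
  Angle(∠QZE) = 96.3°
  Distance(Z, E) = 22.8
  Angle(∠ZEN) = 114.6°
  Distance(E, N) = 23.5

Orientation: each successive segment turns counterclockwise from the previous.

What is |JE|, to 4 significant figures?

27.43

∠RQZ = 81.0° gives QZ at 38.20° from the x-axis; with |QZ| = 24.8, Z = (-5.288, 1.894). ∠QZE = 96.3° gives ZE at 121.9° from the x-axis; with |ZE| = 22.8, E = (-17.34, 21.25). Then |JE| = |E − J| = 27.43.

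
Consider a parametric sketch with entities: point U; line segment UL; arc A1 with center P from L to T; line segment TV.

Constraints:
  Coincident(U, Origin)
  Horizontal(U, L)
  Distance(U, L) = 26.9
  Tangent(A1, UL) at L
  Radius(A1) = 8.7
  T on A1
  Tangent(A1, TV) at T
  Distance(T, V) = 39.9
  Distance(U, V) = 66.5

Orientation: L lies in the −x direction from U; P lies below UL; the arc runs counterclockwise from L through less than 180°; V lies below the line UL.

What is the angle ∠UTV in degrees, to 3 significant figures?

125°

Checks: ∠(PL, LU) = 90.00° ✓; |PT| = 8.700 ✓; ∠(PT, TV) = 90.00° ✓; |TV| = 39.90 ✓; |UV| = 66.50 ✓.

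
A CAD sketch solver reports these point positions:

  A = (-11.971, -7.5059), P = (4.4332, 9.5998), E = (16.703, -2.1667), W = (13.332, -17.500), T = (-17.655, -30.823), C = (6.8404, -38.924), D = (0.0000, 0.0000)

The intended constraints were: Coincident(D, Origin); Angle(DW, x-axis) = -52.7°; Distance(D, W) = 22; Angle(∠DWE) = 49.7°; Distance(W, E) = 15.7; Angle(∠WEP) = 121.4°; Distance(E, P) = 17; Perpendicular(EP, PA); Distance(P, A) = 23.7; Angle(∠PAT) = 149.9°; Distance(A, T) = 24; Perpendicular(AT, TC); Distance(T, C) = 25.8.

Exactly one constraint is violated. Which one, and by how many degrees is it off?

Perpendicular(AT, TC) — off by 4.60°.

D = (0.00, 0.00) ✓; DW at -52.70° ✓; |DW| = 22.00 ✓; ∠DWE = 49.70° ✓; |WE| = 15.70 ✓; ∠WEP = 121.4° ✓; |EP| = 17.00 ✓; ∠(EP, PA) = 90.00° ✓; |PA| = 23.70 ✓; ∠PAT = 149.9° ✓; |AT| = 24.00 ✓; ∠(AT, TC) = 85.40° ✗; |TC| = 25.80 ✓.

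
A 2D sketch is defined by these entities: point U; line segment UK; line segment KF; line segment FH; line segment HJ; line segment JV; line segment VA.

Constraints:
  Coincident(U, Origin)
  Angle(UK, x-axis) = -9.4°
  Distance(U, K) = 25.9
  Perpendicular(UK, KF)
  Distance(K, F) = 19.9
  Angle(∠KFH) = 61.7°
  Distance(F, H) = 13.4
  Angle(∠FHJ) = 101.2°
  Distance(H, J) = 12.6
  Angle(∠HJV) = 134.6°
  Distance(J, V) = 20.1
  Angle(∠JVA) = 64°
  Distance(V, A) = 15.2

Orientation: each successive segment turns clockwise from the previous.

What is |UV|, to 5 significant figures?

36.474

U is at the origin; UK runs at -9.4° with length 25.9, so K = (25.552, -4.2301). UK ⟂ KF, so KF runs at -99.400°; with |KF| = 19.9, F = (22.302, -23.863). ∠KFH = 61.7° gives FH at 142.30° from the x-axis; with |FH| = 13.4, H = (11.700, -15.668). ∠FHJ = 101.2° gives HJ at 63.500° from the x-axis; with |HJ| = 12.6, J = (17.322, -4.3923). ∠HJV = 134.6° gives JV at 18.100° from the x-axis; with |JV| = 20.1, V = (36.427, 1.8523). Then |UV| = |V − U| = 36.474.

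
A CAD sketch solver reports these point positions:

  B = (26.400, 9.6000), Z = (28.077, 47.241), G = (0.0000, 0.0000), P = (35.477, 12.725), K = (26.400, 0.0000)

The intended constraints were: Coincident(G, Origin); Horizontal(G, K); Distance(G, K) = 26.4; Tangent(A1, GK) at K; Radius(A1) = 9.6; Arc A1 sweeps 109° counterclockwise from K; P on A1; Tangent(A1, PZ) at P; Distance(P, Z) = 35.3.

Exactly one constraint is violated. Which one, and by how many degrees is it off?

Tangent(A1, PZ) at P — off by 6.90°.

G = (0.00, 0.00) ✓; G.y = 0.00, K.y = 0.00 ✓; |GK| = 26.40 ✓; ∠(BK, KG) = 90.00° ✓; |BK| = 9.600 ✓; bearing(B→P) − bearing(B→K) = 109.0° ✓; |BP| = 9.600 ✓; ∠(BP, PZ) = 96.90° ✗; |PZ| = 35.30 ✓.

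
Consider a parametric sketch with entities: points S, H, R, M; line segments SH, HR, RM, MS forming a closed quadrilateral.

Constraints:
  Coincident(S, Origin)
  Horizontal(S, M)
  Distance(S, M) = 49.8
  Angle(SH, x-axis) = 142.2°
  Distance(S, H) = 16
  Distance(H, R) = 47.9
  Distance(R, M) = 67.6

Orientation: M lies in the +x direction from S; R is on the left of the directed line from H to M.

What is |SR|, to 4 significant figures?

53.66

Checks: |HR| = 47.90 ✓; |RM| = 67.60 ✓.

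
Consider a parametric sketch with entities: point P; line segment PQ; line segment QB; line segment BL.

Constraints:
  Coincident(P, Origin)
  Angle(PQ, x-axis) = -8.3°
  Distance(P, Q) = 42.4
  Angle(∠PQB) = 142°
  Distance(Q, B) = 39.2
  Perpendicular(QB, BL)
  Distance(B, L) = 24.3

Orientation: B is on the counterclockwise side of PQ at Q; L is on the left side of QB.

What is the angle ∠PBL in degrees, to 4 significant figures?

70.23°

∠PQB = 142.0°, so QB runs at -8.3° + (180° − 142.0°) = 29.70° from the x-axis; with |QB| = 39.2, B = Q + 39.2·(cos 29.70°, sin 29.70°) = (76.01, 13.30). QB is perpendicular to BL; with |BL| = 24.3 on the left of QB, L = B + 24.3·(-0.4955, 0.8686) = (63.97, 34.41). Then cos ∠PBL = BP·BL / (|BP||BL|), giving 70.23°.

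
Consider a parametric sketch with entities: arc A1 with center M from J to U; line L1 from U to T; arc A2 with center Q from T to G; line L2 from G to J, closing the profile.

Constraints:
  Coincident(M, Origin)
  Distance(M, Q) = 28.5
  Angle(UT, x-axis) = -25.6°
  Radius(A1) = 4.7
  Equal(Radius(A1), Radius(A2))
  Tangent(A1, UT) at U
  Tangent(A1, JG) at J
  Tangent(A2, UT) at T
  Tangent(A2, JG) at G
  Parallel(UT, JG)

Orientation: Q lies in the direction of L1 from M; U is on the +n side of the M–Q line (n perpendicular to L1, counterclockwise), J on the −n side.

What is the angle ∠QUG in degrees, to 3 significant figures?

8.89°

The slot axis is L1's direction at -25.6°, so u = (cos -25.6°, sin -25.6°) = (0.902, -0.432) and n = (−sin -25.6°, cos -25.6°) = (0.432, 0.902). M is at the origin and Q lies 28.5 along u from M, so Q = 28.5·u = (25.7, -12.3). Tangency of A1 to both parallel lines with radius 4.7 puts U and J at M ± 4.7·n: U = (2.03, 4.24), J = (-2.03, -4.24). Equal radii place T and G the same way about Q: T = Q + 4.7·n = (27.7, -8.08), G = Q − 4.7·n = (23.7, -16.6). Then cos ∠QUG = UQ·UG / (|UQ||UG|), giving 8.89°.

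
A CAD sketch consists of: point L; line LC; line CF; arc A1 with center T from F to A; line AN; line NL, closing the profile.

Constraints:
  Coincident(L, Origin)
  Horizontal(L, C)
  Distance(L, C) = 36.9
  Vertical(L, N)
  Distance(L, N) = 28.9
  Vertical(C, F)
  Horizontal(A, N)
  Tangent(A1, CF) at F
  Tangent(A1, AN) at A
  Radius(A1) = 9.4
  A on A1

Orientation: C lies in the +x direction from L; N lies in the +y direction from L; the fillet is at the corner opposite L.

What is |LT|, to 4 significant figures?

33.71

L is at the origin; L and C share the same y with |LC| = 36.9 and C on the +x side, so C = (36.90, 0.000). LN is vertical with |LN| = 28.9 and N on the +y side, so N = (0.000, 28.90). The virtual corner opposite L is at (36.90, 28.90). The tangent condition forces TF to be normal to CF and A1 meets AN tangentially, so TA is at right angles to AN, with radius 9.4, so the center T sits 9.4 in from both sides at T = (27.50, 19.50). Then |LT| = |T − L| = 33.71.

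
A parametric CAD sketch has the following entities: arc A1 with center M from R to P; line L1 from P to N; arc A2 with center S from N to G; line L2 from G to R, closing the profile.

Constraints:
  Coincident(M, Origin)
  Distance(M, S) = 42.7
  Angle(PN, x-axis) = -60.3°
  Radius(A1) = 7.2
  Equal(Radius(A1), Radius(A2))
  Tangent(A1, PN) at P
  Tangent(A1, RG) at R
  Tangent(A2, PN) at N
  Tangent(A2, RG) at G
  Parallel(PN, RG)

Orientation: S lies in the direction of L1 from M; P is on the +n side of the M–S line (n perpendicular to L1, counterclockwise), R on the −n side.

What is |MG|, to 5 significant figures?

43.303

The slot axis is L1's direction at -60.3°, so u = (cos -60.3°, sin -60.3°) = (0.49546, -0.86863) and n = (−sin -60.3°, cos -60.3°) = (0.86863, 0.49546). M is at the origin and S lies 42.7 along u from M, so S = 42.7·u = (21.156, -37.091). Tangency of A1 to both parallel lines with radius 7.2 puts P and R at M ± 7.2·n: P = (6.2541, 3.5673), R = (-6.2541, -3.5673). Equal radii place N and G the same way about S: N = S + 7.2·n = (27.410, -33.523), G = S − 7.2·n = (14.902, -40.658). Then |MG| = |G − M| = 43.303.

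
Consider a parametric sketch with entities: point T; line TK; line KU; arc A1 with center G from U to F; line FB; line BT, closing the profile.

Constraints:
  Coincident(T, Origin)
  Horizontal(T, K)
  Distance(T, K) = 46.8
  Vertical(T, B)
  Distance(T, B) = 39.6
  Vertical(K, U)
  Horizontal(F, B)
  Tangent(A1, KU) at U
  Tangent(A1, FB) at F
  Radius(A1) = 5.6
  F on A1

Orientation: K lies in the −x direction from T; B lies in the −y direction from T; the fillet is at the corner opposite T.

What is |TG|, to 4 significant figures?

53.42

T is at the origin; TK is horizontal with |TK| = 46.8 and K on the −x side, so K = (-46.80, 0.000). T and B share the same x with |TB| = 39.6 and B on the −y side, so B = (0.000, -39.60). The virtual corner opposite T is at (-46.80, -39.60). Since A1 is tangent to KU there, GU ⟂ KU and the tangent condition forces GF to be normal to FB, with radius 5.6, so the center G sits 5.6 in from both sides at G = (-41.20, -34.00). Then |TG| = |G − T| = 53.42.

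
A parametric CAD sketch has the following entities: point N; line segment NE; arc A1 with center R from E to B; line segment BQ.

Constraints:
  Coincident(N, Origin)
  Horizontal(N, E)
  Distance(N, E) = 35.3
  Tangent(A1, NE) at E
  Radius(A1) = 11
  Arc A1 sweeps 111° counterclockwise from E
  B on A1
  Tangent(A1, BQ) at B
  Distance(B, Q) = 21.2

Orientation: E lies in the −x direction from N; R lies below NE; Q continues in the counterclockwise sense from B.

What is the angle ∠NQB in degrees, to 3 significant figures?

68.6°

N is at the origin; N and E share the same y with |NE| = 35.3 and E on the −x side, so E = (-35.3, 0.00). A1 meets NE tangentially, so RE is at right angles to NE, so R = E + (0, -11) = (-35.3, -11.0). On A1, E sits at bearing 90° from R; a 111° counterclockwise sweep puts B at bearing 201°, so B = R + 11.0·(cos 201°, sin 201°) = (-45.6, -14.9). The tangent condition forces RB to be normal to BQ, so BQ runs along (−sin 201°, cos 201°); with |BQ| = 21.2, Q = (-38.0, -34.7). Then cos ∠NQB = QN·QB / (|QN||QB|), giving 68.6°.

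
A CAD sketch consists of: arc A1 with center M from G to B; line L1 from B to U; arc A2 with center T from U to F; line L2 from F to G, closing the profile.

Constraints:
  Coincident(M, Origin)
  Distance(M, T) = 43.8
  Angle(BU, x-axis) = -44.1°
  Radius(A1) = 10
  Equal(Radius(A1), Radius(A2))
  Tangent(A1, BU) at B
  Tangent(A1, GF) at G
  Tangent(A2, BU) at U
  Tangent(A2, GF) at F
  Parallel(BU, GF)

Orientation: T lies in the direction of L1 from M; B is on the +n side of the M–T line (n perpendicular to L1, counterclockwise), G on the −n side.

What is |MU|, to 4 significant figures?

44.93

The slot axis is L1's direction at -44.1°, so u = (cos -44.1°, sin -44.1°) = (0.7181, -0.6959) and n = (−sin -44.1°, cos -44.1°) = (0.6959, 0.7181). M is at the origin and T lies 43.8 along u from M, so T = 43.8·u = (31.45, -30.48). Tangency of A1 to both parallel lines with radius 10.0 puts B and G at M ± 10.0·n: B = (6.959, 7.181), G = (-6.959, -7.181). Equal radii place U and F the same way about T: U = T + 10.0·n = (38.41, -23.30), F = T − 10.0·n = (24.49, -37.66). Then |MU| = |U − M| = 44.93.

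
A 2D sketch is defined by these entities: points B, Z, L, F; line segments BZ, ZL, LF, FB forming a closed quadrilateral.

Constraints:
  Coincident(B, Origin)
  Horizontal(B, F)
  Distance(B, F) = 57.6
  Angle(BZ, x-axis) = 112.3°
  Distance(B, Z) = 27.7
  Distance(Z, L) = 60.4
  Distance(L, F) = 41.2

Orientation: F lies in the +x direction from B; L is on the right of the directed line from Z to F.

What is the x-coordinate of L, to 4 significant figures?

24.05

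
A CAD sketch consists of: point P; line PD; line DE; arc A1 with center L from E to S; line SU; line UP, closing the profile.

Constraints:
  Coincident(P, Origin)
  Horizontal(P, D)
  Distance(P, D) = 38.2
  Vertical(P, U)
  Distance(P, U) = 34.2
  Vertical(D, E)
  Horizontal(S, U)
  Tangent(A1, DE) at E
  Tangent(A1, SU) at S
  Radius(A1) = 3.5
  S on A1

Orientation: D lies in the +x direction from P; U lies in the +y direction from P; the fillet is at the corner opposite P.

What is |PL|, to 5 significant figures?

46.331

PU is vertical with |PU| = 34.2 and U on the +y side, so U = (0.0000, 34.200). The virtual corner opposite P is at (38.200, 34.200). The tangent condition forces LE to be normal to DE and since A1 is tangent to SU there, LS ⟂ SU, with radius 3.5, so the center L sits 3.5 in from both sides at L = (34.700, 30.700). Then |PL| = |L − P| = 46.331.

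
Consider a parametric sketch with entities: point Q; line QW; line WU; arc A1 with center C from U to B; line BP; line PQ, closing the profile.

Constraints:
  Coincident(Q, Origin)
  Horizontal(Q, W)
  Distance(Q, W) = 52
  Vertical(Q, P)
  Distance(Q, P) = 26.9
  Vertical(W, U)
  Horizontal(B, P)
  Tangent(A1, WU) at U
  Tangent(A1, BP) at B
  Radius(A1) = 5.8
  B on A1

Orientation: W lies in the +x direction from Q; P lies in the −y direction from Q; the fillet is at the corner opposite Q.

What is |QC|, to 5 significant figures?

50.790

Q is at the origin; Q and W share the same y with |QW| = 52.0 and W on the +x side, so W = (52.000, 0.0000). QP is vertical with |QP| = 26.9 and P on the −y side, so P = (0.0000, -26.900). The virtual corner opposite Q is at (52.000, -26.900). A1 meets WU tangentially, so CU is at right angles to WU and A1 meets BP tangentially, so CB is at right angles to BP, with radius 5.8, so the center C sits 5.8 in from both sides at C = (46.200, -21.100). Then |QC| = |C − Q| = 50.790.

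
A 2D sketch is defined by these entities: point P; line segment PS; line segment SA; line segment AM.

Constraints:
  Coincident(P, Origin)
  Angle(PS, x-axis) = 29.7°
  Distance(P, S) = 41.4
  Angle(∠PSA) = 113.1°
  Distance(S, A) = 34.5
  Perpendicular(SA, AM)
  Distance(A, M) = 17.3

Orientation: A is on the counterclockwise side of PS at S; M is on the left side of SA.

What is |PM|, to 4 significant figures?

54.83

P is at the origin; PS runs at 29.7° with length 41.4, so S = 41.4·(cos 29.7°, sin 29.7°) = (35.96, 20.51). ∠PSA = 113.1°, so SA runs at 29.7° + (180° − 113.1°) = 96.60° from the x-axis; with |SA| = 34.5, A = S + 34.5·(cos 96.60°, sin 96.60°) = (32.00, 54.78). SA ⟂ AM; with |AM| = 17.3 on the left of SA, M = A + 17.3·(-0.9934, -0.1149) = (14.81, 52.79). Then |PM| = |M − P| = 54.83.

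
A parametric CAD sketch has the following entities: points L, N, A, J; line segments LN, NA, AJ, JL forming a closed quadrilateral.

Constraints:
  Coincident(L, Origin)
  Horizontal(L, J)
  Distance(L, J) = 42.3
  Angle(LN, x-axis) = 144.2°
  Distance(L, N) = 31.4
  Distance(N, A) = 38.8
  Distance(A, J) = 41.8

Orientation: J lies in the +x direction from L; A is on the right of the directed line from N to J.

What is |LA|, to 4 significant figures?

9.581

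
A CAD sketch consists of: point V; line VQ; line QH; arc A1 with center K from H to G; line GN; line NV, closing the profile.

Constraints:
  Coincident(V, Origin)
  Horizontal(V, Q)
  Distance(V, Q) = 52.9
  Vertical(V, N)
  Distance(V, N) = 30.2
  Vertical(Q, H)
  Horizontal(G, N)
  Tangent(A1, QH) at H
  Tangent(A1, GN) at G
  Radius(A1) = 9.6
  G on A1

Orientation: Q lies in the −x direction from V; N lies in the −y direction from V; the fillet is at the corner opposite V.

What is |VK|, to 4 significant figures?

47.95

VN is vertical with |VN| = 30.2 and N on the −y side, so N = (0.000, -30.20). The virtual corner opposite V is at (-52.90, -30.20). The tangent condition forces KH to be normal to QH and since A1 is tangent to GN there, KG ⟂ GN, with radius 9.6, so the center K sits 9.6 in from both sides at K = (-43.30, -20.60). Then |VK| = |K − V| = 47.95.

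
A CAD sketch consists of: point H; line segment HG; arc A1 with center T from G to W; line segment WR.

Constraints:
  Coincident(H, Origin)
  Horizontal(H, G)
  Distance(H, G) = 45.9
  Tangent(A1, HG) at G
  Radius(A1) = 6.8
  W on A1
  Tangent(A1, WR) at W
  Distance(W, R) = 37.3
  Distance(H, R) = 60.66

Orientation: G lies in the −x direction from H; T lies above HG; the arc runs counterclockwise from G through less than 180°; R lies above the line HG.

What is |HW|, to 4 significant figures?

39.77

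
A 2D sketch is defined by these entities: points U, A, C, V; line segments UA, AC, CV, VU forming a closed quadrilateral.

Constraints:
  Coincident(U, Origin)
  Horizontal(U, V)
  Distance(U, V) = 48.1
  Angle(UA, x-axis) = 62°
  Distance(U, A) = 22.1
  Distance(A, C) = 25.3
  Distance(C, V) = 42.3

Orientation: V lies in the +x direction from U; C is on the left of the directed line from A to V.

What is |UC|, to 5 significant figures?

46.876

Checks: U = (0.00, 0.00) ✓; |AC| = 25.30 ✓; |CV| = 42.30 ✓.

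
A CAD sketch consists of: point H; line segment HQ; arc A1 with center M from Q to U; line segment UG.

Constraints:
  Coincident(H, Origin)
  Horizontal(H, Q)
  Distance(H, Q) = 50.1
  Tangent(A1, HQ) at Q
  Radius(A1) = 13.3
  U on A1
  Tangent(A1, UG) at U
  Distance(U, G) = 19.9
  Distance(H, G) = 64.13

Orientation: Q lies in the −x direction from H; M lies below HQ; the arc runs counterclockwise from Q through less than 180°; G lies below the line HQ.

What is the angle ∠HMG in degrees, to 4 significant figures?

110.1°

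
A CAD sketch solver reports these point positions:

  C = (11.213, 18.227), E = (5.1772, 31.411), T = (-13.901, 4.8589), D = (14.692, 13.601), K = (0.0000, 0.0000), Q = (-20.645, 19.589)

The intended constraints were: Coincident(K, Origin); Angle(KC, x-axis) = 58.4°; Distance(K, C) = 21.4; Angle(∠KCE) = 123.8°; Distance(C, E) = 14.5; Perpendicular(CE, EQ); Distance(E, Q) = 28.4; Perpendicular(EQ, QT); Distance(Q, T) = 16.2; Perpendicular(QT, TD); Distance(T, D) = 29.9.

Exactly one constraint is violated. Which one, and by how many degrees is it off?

Perpendicular(QT, TD) — off by 7.60°.

K = (0.00, 0.00) ✓; KC at 58.40° ✓; |KC| = 21.40 ✓; ∠KCE = 123.8° ✓; |CE| = 14.50 ✓; ∠(CE, EQ) = 90.00° ✓; |EQ| = 28.40 ✓; ∠(EQ, QT) = 90.00° ✓; |QT| = 16.20 ✓; ∠(QT, TD) = 82.40° ✗; |TD| = 29.90 ✓.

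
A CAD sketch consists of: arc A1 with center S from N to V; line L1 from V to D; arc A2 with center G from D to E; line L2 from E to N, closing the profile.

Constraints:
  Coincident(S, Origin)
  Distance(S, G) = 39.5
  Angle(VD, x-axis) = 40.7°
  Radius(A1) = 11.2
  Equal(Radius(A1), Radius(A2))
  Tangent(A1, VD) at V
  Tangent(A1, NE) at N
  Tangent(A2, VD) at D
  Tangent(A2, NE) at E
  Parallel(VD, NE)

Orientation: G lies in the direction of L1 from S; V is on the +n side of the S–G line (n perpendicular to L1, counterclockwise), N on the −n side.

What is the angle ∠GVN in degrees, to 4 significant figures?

74.17°

The slot axis is L1's direction at 40.7°, so u = (cos 40.7°, sin 40.7°) = (0.7581, 0.6521) and n = (−sin 40.7°, cos 40.7°) = (-0.6521, 0.7581). S is at the origin and G lies 39.5 along u from S, so G = 39.5·u = (29.95, 25.76). Tangency of A1 to both parallel lines with radius 11.2 puts V and N at S ± 11.2·n: V = (-7.304, 8.491), N = (7.304, -8.491). Then cos ∠GVN = VG·VN / (|VG||VN|), giving 74.17°.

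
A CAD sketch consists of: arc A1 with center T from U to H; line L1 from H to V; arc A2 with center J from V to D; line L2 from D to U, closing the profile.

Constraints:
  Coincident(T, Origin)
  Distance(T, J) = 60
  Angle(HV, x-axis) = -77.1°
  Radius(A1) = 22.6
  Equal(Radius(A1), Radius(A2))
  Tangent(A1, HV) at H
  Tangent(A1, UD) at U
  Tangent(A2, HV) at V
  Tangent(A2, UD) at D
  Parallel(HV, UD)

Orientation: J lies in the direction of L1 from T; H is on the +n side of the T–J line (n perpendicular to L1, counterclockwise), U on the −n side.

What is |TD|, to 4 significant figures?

64.12

The slot axis is L1's direction at -77.1°, so u = (cos -77.1°, sin -77.1°) = (0.2233, -0.9748) and n = (−sin -77.1°, cos -77.1°) = (0.9748, 0.2233). T is at the origin and J lies 60.0 along u from T, so J = 60.0·u = (13.40, -58.49). Tangency of A1 to both parallel lines with radius 22.6 puts H and U at T ± 22.6·n: H = (22.03, 5.045), U = (-22.03, -5.045). Equal radii place V and D the same way about J: V = J + 22.6·n = (35.42, -53.44), D = J − 22.6·n = (-8.635, -63.53). Then |TD| = |D − T| = 64.12.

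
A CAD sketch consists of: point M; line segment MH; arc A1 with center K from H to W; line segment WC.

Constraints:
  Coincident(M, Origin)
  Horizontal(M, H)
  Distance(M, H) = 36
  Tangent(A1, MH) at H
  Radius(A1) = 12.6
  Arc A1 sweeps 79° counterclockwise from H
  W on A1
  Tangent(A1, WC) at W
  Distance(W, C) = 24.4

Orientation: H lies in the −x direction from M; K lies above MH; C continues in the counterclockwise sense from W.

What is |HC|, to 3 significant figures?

38.2

M is at the origin; MH is horizontal with |MH| = 36.0 and H on the −x side, so H = (-36.0, 0.00). Since A1 is tangent to MH there, KH ⟂ MH, so K = H + (0, 12.6) = (-36.0, 12.6). On A1, H sits at bearing -90° from K; a 79° counterclockwise sweep puts W at bearing -11°, so W = K + 12.6·(cos -11°, sin -11°) = (-23.6, 10.2). Tangency of A1 to WC means the radius KW is perpendicular to WC, so WC runs along (−sin -11°, cos -11°); with |WC| = 24.4, C = (-19.0, 34.1). Then |HC| = |C − H| = 38.2.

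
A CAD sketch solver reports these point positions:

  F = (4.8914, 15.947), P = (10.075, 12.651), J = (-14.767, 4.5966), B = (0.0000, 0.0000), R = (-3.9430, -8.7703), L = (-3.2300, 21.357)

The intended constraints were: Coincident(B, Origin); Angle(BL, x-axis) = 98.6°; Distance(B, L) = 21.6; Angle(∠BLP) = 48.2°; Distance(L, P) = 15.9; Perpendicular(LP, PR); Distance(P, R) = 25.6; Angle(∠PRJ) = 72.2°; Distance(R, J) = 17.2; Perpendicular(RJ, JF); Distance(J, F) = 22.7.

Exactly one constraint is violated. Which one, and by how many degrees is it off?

Perpendicular(RJ, JF) — off by 9.00°.

B = (0.00, 0.00) ✓; BL at 98.60° ✓; |BL| = 21.60 ✓; ∠BLP = 48.20° ✓; |LP| = 15.90 ✓; ∠(LP, PR) = 90.00° ✓; |PR| = 25.60 ✓; ∠PRJ = 72.20° ✓; |RJ| = 17.20 ✓; ∠(RJ, JF) = 99.00° ✗; |JF| = 22.70 ✓.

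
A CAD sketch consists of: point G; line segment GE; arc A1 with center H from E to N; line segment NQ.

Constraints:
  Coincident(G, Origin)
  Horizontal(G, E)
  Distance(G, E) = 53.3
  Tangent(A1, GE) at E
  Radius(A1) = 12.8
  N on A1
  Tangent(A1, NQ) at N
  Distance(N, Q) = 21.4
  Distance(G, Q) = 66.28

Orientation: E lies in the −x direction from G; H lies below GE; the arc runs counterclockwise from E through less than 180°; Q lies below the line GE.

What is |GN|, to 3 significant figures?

67.3

G is at the origin; G and E share the same y with |GE| = 53.3 and E on the −x side, so E = (-53.3, 0.00). Since A1 is tangent to GE there, HE ⟂ GE, so H = E + (0, -12.8) = (-53.3, -12.8). Since HN ⟂ NQ (tangency), |HQ| = √(12.8² + 21.4²) = 24.9 regardless of where N sits on A1. So Q lies on both circle(G, 66.28) and circle(H, 24.9); the below-GE intersection is Q = (-54.5, -37.7). N is the foot of the tangent from Q: N = (-64.6, -18.8).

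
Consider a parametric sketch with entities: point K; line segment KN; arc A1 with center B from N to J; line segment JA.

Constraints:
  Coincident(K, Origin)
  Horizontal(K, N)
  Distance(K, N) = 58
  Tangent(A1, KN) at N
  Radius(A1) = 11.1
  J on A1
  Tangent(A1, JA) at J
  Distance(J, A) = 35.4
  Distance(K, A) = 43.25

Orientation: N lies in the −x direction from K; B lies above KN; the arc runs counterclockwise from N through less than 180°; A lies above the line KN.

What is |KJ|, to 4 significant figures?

49.28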